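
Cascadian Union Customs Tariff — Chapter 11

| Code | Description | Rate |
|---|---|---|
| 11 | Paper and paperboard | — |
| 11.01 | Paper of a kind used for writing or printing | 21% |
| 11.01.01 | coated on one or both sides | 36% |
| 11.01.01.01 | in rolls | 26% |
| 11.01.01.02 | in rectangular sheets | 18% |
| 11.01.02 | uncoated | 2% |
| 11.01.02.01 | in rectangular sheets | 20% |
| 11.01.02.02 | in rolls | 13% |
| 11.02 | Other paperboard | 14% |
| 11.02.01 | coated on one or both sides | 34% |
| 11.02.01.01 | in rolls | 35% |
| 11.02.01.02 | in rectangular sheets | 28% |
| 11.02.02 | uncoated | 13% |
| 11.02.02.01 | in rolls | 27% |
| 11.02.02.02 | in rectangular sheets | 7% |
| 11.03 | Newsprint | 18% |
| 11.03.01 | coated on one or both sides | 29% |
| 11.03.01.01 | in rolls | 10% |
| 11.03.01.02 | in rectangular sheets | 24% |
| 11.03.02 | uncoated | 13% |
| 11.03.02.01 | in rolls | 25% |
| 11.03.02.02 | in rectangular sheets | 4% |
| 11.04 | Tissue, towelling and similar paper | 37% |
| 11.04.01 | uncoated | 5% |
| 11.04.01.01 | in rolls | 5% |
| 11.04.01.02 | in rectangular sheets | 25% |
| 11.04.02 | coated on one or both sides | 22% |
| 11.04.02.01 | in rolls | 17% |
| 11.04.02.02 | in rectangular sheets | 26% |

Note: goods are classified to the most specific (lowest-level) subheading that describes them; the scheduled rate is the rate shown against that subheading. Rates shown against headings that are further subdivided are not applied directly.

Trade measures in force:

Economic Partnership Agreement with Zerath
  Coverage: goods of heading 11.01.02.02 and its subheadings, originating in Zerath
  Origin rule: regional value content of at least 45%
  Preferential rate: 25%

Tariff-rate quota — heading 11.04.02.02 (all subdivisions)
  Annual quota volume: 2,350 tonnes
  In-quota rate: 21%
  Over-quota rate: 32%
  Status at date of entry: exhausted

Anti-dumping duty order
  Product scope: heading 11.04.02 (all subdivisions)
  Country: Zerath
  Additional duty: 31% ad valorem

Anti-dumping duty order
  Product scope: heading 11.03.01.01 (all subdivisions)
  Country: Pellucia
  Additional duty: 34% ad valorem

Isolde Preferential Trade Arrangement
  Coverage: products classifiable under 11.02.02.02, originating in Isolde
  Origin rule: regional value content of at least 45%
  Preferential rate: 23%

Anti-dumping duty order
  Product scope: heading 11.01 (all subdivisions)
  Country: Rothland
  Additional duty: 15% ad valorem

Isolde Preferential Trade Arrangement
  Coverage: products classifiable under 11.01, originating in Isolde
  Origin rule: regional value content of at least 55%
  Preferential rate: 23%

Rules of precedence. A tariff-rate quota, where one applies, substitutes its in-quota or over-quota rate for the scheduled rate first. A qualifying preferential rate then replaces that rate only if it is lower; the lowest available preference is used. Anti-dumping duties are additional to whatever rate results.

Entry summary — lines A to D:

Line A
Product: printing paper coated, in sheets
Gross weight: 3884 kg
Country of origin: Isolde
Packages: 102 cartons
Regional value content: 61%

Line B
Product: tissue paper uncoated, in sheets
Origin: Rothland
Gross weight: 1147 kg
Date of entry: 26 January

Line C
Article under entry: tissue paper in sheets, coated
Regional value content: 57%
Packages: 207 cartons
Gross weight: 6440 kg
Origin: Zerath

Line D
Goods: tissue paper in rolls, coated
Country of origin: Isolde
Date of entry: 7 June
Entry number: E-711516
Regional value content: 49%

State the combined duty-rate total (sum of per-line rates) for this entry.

Line A: printing paper → 11.01; coated → 11.01.01; in sheets → 11.01.01.02. Scheduled 18%. Isolde agreement on 11.02.02.02: 11.01.01.02 not covered; Isolde agreement on 11.01: RVC ≥ 55% → 23% available; preference 23% not lower than 18% → no reduction. → 18%.
Line B: tissue paper → 11.04; uncoated → 11.04.01; in sheets → 11.04.01.02. Scheduled 25%. No special measure applies. → 25%.
Line C: tissue paper → 11.04; coated → 11.04.02; in sheets → 11.04.02.02. Scheduled 26%. quota on 11.04.02.02 exhausted → over-quota 32%; Zerath agreement on 11.01.02.02: 11.04.02.02 not covered; anti-dumping (Zerath, 11.04.02): +31%; total 32% + 31% = 63%. → 63%.
Line D: tissue paper → 11.04; coated → 11.04.02; in rolls → 11.04.02.01. Scheduled 17%. Isolde agreement on 11.02.02.02: 11.04.02.01 not covered; Isolde agreement on 11.01: 11.04.02.01 not covered. → 17%.
Sum: 18% + 25% + 63% + 17% = 123%.

123%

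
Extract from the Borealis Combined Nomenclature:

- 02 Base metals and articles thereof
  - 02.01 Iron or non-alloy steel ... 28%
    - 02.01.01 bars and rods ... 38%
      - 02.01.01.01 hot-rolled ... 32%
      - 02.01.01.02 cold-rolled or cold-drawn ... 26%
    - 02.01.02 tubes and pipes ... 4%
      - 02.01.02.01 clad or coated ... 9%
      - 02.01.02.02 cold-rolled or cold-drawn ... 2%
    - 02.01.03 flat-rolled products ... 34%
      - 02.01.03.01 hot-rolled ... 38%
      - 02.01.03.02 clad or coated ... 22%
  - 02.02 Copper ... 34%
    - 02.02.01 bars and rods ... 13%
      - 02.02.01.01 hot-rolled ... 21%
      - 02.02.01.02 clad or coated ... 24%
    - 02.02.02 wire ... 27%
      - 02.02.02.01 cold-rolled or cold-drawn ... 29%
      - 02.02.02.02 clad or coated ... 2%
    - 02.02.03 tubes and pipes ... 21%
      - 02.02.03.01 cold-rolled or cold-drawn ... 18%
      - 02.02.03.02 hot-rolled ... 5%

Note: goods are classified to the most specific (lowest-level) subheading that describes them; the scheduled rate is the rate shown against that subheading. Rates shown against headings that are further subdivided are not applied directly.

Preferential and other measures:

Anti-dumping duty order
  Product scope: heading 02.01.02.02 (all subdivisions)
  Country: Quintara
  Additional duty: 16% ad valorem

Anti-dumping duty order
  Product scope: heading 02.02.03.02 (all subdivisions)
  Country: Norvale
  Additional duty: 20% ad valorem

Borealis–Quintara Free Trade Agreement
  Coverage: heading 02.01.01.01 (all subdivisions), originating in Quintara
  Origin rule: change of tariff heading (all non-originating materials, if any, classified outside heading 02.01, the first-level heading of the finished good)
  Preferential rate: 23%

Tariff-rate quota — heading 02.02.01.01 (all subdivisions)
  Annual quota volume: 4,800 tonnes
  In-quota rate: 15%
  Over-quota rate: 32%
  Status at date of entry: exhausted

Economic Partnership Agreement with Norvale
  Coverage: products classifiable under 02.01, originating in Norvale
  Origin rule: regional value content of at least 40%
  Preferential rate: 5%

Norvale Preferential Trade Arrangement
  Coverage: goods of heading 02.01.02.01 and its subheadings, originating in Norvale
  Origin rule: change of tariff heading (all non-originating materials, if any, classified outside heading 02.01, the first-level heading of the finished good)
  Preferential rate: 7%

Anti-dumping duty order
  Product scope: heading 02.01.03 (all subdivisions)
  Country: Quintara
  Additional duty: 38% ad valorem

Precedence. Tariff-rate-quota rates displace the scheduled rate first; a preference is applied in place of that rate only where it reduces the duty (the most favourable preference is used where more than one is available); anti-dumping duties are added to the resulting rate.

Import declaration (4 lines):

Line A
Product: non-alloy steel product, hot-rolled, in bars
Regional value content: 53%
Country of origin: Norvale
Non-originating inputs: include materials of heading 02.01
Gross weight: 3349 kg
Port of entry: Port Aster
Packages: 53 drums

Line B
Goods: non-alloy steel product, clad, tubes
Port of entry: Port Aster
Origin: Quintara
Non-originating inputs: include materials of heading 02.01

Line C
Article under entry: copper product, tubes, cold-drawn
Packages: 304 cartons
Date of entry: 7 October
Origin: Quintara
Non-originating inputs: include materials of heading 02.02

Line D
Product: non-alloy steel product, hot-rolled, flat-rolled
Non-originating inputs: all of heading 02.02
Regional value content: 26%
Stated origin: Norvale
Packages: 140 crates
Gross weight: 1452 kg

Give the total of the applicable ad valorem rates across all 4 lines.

Line A: non-alloy steel → 02.01; in bars → 02.01.01; hot-rolled → 02.01.01.01. Scheduled 32%. Norvale agreement on 02.01: RVC ≥ 40% → 5% available; Norvale agreement on 02.01.02.01: 02.01.01.01 not covered; preferential 5%. → 5%.
Line B: non-alloy steel → 02.01; tubes → 02.01.02; clad → 02.01.02.01. Scheduled 9%. Quintara agreement on 02.01.01.01: 02.01.02.01 not covered. → 9%.
Line C: copper → 02.02; tubes → 02.02.03; cold-drawn → 02.02.03.01. Scheduled 18%. Quintara agreement on 02.01.01.01: 02.02.03.01 not covered. → 18%.
Line D: non-alloy steel → 02.01; flat-rolled → 02.01.03; hot-rolled → 02.01.03.01. Scheduled 38%. Norvale agreement on 02.01: RVC < 40%; Norvale agreement on 02.01.02.01: 02.01.03.01 not covered. → 38%.
Sum: 5% + 9% + 18% + 38% = 70%.

70%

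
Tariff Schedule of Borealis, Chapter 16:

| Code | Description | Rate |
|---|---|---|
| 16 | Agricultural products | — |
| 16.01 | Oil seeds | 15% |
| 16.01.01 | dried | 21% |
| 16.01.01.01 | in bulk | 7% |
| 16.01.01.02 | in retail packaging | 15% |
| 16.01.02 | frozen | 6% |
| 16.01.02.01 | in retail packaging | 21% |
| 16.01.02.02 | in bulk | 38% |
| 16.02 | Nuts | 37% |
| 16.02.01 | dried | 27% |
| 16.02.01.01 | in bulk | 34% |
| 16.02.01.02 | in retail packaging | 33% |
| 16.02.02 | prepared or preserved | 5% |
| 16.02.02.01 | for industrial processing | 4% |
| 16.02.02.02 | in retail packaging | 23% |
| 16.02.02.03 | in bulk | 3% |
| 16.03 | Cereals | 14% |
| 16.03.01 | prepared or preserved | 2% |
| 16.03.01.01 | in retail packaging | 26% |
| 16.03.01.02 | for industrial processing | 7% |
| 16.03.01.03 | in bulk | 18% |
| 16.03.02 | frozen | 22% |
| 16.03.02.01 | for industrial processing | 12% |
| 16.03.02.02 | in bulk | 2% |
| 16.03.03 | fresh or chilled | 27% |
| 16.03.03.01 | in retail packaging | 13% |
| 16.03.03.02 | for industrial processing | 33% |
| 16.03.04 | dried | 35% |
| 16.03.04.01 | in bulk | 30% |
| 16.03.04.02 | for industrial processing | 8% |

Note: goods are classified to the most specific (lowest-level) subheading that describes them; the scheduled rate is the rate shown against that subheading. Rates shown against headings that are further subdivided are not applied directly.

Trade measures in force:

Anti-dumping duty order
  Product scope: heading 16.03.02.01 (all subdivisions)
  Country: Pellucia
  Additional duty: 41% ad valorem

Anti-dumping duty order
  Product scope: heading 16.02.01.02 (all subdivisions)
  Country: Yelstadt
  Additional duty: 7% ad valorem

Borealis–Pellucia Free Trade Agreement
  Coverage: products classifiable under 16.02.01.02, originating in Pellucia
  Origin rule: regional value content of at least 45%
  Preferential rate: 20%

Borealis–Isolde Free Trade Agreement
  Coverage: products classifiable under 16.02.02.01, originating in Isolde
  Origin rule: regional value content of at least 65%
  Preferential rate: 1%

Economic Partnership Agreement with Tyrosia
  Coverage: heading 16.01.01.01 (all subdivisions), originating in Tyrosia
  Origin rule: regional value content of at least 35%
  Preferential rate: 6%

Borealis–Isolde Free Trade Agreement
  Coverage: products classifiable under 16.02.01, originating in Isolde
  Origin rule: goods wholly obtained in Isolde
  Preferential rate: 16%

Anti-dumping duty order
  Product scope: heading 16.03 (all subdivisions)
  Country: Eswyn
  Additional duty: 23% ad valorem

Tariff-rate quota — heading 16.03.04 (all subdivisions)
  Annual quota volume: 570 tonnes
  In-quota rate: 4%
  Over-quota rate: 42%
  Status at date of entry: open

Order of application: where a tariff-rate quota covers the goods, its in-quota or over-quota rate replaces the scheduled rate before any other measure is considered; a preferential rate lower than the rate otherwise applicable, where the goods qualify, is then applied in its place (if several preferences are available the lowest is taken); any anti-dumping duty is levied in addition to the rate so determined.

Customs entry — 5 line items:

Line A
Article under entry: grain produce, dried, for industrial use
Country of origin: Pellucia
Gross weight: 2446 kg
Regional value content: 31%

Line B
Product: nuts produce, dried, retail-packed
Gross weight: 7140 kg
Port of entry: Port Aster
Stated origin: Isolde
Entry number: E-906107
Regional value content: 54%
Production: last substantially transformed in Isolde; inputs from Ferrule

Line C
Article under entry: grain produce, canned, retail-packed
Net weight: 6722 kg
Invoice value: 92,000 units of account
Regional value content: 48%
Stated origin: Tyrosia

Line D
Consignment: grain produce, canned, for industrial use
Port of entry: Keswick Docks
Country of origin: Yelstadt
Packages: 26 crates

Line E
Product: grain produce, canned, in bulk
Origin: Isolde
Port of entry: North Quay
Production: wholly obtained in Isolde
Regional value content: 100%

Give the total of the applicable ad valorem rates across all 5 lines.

88%

Line A: grain → 16.03; dried → 16.03.04; for industrial use → 16.03.04.02. Scheduled 8%. quota on 16.03.04 open → in-quota 4%; Pellucia agreement on 16.02.01.02: 16.03.04.02 not covered. → 4%.
Line B: nuts → 16.02; dried → 16.02.01; retail-packed → 16.02.01.02. Scheduled 33%. Isolde agreement on 16.02.02.01: 16.02.01.02 not covered; Isolde agreement on 16.02.01: not wholly obtained. → 33%.
Line C: grain → 16.03; canned → 16.03.01; retail-packed → 16.03.01.01. Scheduled 26%. Tyrosia agreement on 16.01.01.01: 16.03.01.01 not covered. → 26%.
Line D: grain → 16.03; canned → 16.03.01; for industrial use → 16.03.01.02. Scheduled 7%. No special measure applies. → 7%.
Line E: grain → 16.03; canned → 16.03.01; in bulk → 16.03.01.03. Scheduled 18%. Isolde agreement on 16.02.02.01: 16.03.01.03 not covered; Isolde agreement on 16.02.01: 16.03.01.03 not covered. → 18%.
Sum: 4% + 33% + 26% + 7% + 18% = 88%.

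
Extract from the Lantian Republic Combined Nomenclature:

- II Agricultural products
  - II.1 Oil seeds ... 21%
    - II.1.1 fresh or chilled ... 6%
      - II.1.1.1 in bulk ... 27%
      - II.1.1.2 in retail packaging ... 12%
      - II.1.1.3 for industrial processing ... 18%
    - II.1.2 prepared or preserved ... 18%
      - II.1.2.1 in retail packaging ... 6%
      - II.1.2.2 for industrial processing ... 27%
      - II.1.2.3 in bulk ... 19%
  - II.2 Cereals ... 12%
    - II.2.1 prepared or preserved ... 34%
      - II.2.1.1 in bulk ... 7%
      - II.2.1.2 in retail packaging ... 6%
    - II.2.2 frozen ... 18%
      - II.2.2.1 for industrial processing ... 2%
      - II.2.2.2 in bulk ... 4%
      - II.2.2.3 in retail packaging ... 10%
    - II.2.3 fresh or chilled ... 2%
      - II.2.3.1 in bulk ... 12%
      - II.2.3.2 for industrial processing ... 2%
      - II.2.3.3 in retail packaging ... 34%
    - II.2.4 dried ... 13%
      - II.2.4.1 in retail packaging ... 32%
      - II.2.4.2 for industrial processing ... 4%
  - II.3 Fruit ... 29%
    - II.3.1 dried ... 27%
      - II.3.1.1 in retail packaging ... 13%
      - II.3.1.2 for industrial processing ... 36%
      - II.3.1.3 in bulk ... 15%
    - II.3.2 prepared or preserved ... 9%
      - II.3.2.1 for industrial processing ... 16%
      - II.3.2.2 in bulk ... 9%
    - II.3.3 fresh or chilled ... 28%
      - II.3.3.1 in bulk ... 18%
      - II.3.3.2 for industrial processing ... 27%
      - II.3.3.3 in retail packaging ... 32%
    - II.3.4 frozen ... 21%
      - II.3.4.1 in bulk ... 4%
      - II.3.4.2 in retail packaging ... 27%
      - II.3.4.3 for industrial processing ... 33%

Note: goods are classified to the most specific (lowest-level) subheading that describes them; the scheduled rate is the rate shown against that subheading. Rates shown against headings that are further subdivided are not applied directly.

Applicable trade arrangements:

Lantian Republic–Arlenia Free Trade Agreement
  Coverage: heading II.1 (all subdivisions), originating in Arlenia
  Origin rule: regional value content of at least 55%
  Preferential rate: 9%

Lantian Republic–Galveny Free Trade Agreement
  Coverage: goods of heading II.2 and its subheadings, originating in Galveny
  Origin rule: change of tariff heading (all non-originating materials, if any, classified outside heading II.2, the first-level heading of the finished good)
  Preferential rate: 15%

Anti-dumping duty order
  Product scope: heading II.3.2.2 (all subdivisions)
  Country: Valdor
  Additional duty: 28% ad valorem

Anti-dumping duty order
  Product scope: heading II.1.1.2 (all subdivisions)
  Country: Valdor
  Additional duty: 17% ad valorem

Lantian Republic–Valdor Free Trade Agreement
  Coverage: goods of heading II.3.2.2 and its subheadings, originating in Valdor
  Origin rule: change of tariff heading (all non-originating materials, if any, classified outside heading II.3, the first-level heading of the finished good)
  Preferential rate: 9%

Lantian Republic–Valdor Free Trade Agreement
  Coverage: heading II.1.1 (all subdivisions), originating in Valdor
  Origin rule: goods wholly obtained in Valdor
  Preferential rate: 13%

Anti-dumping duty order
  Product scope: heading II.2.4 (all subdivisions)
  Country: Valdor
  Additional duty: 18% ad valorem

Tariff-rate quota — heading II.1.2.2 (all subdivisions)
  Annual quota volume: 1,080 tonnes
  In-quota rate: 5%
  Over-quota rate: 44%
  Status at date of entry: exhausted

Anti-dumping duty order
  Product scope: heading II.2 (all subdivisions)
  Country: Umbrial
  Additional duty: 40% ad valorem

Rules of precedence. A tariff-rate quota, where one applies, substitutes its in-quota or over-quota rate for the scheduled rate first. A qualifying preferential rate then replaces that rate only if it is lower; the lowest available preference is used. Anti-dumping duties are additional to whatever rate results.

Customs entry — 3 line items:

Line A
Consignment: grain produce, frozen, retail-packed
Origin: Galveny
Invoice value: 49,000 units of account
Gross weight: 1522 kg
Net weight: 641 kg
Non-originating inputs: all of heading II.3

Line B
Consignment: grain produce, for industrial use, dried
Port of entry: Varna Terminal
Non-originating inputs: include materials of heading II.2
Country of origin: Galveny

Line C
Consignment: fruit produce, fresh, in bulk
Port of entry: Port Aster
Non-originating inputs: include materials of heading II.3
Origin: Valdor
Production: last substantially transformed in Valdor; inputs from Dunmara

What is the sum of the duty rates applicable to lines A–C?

32%

Line A: grain → II.2; frozen → II.2.2; retail-packed → II.2.2.3. Scheduled 10%. Galveny agreement on II.2: CTH met → 15% available; preference 15% not lower than 10% → no reduction. → 10%.
Line B: grain → II.2; dried → II.2.4; for industrial use → II.2.4.2. Scheduled 4%. Galveny agreement on II.2: CTH not met. → 4%.
Line C: fruit → II.3; fresh → II.3.3; in bulk → II.3.3.1. Scheduled 18%. Valdor agreement on II.3.2.2: II.3.3.1 not covered; Valdor agreement on II.1.1: II.3.3.1 not covered. → 18%.
Sum: 10% + 4% + 18% = 32%.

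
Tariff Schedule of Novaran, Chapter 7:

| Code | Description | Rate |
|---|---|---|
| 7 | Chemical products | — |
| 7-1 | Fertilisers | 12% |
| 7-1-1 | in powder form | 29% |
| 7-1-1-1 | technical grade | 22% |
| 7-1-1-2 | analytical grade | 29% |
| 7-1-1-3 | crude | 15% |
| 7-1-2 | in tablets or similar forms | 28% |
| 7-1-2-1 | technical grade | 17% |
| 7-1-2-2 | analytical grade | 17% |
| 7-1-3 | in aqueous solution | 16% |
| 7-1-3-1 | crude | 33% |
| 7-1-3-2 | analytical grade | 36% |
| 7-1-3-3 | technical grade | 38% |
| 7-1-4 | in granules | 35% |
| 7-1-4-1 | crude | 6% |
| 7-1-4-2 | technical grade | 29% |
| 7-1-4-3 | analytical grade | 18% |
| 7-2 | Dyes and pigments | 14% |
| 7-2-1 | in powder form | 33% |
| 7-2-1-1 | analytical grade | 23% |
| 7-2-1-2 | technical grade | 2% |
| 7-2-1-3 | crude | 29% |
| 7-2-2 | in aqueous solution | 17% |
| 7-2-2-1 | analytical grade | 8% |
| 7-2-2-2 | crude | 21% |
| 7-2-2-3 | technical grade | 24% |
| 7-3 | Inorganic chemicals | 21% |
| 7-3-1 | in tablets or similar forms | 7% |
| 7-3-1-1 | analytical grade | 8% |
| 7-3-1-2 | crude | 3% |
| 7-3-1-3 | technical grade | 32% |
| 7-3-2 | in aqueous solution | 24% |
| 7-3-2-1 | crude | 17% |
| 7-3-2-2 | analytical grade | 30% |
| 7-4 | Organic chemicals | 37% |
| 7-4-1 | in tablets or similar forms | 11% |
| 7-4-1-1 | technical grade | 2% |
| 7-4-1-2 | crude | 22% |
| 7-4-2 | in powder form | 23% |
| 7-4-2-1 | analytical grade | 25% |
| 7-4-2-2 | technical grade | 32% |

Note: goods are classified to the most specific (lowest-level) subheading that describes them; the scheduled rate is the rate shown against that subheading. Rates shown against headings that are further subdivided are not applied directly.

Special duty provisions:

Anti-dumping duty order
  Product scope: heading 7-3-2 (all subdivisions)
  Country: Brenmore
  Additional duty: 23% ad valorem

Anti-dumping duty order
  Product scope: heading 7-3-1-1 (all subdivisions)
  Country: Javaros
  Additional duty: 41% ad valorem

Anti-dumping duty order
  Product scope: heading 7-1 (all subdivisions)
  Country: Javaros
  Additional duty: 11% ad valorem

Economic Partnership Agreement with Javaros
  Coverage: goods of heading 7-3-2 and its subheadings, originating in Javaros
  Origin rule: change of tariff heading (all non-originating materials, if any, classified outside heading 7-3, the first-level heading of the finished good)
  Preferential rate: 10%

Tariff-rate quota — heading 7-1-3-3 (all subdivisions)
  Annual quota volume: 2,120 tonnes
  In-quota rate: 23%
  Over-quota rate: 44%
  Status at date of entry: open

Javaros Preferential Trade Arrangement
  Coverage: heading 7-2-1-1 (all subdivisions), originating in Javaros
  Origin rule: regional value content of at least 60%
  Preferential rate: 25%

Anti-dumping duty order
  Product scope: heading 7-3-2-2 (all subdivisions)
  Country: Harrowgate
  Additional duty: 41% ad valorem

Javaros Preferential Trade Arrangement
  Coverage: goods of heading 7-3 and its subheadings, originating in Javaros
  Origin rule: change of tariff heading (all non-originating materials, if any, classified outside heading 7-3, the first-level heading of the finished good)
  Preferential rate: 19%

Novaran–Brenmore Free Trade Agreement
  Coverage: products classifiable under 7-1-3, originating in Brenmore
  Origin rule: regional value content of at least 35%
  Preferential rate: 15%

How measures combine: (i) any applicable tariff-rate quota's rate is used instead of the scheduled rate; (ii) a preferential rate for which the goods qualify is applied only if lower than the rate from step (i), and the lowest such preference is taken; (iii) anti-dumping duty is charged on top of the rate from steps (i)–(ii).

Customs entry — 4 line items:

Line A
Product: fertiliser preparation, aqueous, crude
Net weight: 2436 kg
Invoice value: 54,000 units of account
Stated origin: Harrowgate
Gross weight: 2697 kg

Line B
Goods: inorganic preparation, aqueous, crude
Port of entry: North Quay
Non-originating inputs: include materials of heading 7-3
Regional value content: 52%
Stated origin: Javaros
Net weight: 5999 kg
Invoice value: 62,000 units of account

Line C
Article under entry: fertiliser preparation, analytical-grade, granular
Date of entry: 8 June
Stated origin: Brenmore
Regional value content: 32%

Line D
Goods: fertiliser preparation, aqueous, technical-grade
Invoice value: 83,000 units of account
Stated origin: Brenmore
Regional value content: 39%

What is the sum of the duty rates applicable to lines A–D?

83%

Line A: fertiliser → 7-1; aqueous → 7-1-3; crude → 7-1-3-1. Scheduled 33%. No special measure applies. → 33%.
Line B: inorganic → 7-3; aqueous → 7-3-2; crude → 7-3-2-1. Scheduled 17%. Javaros agreement on 7-3-2: CTH not met; Javaros agreement on 7-2-1-1: 7-3-2-1 not covered; Javaros agreement on 7-3: CTH not met. → 17%.
Line C: fertiliser → 7-1; granular → 7-1-4; analytical-grade → 7-1-4-3. Scheduled 18%. Brenmore agreement on 7-1-3: 7-1-4-3 not covered. → 18%.
Line D: fertiliser → 7-1; aqueous → 7-1-3; technical-grade → 7-1-3-3. Scheduled 38%. quota on 7-1-3-3 open → in-quota 23%; Brenmore agreement on 7-1-3: RVC ≥ 35% → 15% available; preferential 15%. → 15%.
Sum: 33% + 17% + 18% + 15% = 83%.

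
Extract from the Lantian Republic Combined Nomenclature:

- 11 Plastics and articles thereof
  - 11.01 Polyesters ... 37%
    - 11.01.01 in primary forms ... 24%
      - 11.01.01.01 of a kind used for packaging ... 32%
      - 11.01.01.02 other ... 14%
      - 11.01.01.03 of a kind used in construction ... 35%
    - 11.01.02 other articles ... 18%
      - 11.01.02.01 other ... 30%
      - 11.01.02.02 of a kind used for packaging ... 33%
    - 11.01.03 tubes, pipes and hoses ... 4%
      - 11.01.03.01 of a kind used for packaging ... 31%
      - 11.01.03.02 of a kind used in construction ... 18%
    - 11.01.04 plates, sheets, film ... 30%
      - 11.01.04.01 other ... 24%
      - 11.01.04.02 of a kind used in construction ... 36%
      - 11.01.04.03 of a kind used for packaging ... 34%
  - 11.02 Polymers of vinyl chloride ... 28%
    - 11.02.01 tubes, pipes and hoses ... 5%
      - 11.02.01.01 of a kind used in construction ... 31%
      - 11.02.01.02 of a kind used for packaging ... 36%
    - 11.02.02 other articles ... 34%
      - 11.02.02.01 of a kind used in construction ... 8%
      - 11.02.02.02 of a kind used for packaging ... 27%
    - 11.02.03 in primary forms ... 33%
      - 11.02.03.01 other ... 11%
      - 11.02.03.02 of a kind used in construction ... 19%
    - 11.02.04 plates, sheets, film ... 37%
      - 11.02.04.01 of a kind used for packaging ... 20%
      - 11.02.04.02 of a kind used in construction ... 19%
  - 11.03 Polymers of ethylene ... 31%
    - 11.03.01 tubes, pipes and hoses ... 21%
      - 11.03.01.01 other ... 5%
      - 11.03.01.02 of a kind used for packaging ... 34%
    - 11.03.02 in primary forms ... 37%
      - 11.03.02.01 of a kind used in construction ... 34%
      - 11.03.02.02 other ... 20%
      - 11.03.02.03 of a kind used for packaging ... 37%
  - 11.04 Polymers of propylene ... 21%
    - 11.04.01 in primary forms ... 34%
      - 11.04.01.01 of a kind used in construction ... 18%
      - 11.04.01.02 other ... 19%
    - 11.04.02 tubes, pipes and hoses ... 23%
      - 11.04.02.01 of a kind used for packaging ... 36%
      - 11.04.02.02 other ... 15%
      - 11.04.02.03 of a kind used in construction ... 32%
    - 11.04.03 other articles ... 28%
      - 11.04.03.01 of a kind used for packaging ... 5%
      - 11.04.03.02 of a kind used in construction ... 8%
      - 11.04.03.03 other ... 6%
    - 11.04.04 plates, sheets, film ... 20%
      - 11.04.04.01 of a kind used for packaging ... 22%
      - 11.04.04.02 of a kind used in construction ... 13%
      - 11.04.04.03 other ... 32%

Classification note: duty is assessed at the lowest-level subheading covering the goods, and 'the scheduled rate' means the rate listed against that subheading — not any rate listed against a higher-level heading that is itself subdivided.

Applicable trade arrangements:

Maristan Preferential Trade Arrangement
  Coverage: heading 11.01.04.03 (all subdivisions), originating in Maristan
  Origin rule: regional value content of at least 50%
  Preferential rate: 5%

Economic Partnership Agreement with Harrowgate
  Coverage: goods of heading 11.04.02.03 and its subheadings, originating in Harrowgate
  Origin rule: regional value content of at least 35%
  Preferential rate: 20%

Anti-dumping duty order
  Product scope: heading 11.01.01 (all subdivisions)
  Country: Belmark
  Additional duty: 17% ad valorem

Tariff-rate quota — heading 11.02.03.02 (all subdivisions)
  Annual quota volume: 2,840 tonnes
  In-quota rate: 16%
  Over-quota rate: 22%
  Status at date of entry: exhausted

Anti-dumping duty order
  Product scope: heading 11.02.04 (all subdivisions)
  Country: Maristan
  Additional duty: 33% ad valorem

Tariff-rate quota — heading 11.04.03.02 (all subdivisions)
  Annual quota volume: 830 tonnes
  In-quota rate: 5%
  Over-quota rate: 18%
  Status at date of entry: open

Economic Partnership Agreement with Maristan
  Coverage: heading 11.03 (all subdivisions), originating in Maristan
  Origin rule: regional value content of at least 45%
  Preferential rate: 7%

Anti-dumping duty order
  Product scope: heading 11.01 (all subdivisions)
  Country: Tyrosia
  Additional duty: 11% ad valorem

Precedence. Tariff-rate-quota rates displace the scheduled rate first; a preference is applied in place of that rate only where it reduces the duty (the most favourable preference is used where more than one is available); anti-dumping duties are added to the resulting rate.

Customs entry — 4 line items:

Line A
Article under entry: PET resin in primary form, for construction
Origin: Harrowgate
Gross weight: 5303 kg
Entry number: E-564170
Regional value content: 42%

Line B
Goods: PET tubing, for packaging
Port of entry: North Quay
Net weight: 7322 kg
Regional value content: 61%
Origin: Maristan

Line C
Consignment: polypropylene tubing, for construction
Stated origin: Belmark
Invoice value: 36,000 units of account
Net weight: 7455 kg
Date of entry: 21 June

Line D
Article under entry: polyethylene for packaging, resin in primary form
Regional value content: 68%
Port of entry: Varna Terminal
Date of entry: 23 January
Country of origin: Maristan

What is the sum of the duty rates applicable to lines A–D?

Line A: PET → 11.01; resin in primary form → 11.01.01; for construction → 11.01.01.03. Scheduled 35%. Harrowgate agreement on 11.04.02.03: 11.01.01.03 not covered. → 35%.
Line B: PET → 11.01; tubing → 11.01.03; for packaging → 11.01.03.01. Scheduled 31%. Maristan agreement on 11.01.04.03: 11.01.03.01 not covered; Maristan agreement on 11.03: 11.01.03.01 not covered. → 31%.
Line C: polypropylene → 11.04; tubing → 11.04.02; for construction → 11.04.02.03. Scheduled 32%. No special measure applies. → 32%.
Line D: polyethylene → 11.03; resin in primary form → 11.03.02; for packaging → 11.03.02.03. Scheduled 37%. Maristan agreement on 11.01.04.03: 11.03.02.03 not covered; Maristan agreement on 11.03: RVC ≥ 45% → 7% available; preferential 7%. → 7%.
Sum: 35% + 31% + 32% + 7% = 105%.

105%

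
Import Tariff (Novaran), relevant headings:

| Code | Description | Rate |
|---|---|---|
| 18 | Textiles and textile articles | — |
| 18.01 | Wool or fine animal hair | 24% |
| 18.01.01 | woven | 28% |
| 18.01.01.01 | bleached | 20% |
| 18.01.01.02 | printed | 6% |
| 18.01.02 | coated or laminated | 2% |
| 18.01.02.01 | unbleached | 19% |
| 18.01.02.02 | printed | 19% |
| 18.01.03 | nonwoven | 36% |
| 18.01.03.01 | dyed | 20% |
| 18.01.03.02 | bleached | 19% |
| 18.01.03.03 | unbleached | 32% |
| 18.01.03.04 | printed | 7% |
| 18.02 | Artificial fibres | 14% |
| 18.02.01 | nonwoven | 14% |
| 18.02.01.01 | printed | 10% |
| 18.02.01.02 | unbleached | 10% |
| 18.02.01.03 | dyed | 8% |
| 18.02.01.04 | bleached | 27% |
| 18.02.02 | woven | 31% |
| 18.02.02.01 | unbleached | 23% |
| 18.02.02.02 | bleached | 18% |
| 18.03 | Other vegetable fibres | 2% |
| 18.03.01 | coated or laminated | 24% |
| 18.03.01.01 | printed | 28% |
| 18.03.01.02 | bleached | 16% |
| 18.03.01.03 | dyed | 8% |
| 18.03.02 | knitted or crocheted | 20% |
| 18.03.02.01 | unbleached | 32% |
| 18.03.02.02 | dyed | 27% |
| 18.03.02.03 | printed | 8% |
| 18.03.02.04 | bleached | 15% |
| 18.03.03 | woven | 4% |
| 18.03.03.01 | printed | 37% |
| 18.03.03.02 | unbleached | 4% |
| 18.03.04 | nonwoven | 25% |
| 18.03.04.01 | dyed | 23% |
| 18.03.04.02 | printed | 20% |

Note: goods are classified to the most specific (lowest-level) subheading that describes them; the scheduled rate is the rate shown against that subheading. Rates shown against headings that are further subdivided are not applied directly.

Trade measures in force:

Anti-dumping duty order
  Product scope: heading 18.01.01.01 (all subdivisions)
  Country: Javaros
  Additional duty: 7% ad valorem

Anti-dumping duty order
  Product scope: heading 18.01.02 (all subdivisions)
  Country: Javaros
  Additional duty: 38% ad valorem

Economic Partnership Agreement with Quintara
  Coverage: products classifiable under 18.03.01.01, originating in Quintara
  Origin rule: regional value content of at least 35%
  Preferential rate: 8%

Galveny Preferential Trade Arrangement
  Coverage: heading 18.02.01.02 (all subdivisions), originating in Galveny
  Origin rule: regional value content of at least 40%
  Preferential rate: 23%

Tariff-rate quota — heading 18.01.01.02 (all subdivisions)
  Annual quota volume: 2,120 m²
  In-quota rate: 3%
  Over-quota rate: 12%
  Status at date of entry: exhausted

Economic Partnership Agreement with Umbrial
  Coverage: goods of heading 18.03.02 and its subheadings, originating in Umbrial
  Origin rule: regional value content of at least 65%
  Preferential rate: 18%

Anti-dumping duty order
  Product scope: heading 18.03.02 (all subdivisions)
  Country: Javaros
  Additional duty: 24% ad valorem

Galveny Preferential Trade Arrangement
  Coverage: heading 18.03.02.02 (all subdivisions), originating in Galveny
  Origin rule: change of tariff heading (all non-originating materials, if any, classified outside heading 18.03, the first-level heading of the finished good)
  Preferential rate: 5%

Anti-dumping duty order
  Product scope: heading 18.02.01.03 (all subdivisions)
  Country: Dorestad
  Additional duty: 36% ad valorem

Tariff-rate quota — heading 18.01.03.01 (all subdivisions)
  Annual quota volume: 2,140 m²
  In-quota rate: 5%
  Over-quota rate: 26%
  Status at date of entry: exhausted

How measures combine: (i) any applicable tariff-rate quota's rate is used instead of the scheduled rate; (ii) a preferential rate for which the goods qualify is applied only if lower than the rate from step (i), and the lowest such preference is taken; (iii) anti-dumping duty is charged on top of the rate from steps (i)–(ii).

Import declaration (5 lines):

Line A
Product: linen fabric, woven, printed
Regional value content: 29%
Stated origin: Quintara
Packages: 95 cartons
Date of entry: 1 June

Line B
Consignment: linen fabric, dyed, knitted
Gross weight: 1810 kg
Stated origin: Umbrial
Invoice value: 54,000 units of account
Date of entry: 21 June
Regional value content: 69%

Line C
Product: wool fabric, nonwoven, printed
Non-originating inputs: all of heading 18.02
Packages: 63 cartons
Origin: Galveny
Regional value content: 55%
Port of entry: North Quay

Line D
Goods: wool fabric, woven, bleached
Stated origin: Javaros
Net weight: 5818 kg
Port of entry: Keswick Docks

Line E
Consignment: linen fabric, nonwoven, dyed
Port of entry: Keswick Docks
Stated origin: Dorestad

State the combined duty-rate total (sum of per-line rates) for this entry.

Line A: linen → 18.03; woven → 18.03.03; printed → 18.03.03.01. Scheduled 37%. Quintara agreement on 18.03.01.01: 18.03.03.01 not covered. → 37%.
Line B: linen → 18.03; knitted → 18.03.02; dyed → 18.03.02.02. Scheduled 27%. Umbrial agreement on 18.03.02: RVC ≥ 65% → 18% available; preferential 18%. → 18%.
Line C: wool → 18.01; nonwoven → 18.01.03; printed → 18.01.03.04. Scheduled 7%. Galveny agreement on 18.02.01.02: 18.01.03.04 not covered; Galveny agreement on 18.03.02.02: 18.01.03.04 not covered. → 7%.
Line D: wool → 18.01; woven → 18.01.01; bleached → 18.01.01.01. Scheduled 20%. anti-dumping (Javaros, 18.01.01.01): +7%; total 20% + 7% = 27%. → 27%.
Line E: linen → 18.03; nonwoven → 18.03.04; dyed → 18.03.04.01. Scheduled 23%. No special measure applies. → 23%.
Sum: 37% + 18% + 7% + 27% + 23% = 112%.

112%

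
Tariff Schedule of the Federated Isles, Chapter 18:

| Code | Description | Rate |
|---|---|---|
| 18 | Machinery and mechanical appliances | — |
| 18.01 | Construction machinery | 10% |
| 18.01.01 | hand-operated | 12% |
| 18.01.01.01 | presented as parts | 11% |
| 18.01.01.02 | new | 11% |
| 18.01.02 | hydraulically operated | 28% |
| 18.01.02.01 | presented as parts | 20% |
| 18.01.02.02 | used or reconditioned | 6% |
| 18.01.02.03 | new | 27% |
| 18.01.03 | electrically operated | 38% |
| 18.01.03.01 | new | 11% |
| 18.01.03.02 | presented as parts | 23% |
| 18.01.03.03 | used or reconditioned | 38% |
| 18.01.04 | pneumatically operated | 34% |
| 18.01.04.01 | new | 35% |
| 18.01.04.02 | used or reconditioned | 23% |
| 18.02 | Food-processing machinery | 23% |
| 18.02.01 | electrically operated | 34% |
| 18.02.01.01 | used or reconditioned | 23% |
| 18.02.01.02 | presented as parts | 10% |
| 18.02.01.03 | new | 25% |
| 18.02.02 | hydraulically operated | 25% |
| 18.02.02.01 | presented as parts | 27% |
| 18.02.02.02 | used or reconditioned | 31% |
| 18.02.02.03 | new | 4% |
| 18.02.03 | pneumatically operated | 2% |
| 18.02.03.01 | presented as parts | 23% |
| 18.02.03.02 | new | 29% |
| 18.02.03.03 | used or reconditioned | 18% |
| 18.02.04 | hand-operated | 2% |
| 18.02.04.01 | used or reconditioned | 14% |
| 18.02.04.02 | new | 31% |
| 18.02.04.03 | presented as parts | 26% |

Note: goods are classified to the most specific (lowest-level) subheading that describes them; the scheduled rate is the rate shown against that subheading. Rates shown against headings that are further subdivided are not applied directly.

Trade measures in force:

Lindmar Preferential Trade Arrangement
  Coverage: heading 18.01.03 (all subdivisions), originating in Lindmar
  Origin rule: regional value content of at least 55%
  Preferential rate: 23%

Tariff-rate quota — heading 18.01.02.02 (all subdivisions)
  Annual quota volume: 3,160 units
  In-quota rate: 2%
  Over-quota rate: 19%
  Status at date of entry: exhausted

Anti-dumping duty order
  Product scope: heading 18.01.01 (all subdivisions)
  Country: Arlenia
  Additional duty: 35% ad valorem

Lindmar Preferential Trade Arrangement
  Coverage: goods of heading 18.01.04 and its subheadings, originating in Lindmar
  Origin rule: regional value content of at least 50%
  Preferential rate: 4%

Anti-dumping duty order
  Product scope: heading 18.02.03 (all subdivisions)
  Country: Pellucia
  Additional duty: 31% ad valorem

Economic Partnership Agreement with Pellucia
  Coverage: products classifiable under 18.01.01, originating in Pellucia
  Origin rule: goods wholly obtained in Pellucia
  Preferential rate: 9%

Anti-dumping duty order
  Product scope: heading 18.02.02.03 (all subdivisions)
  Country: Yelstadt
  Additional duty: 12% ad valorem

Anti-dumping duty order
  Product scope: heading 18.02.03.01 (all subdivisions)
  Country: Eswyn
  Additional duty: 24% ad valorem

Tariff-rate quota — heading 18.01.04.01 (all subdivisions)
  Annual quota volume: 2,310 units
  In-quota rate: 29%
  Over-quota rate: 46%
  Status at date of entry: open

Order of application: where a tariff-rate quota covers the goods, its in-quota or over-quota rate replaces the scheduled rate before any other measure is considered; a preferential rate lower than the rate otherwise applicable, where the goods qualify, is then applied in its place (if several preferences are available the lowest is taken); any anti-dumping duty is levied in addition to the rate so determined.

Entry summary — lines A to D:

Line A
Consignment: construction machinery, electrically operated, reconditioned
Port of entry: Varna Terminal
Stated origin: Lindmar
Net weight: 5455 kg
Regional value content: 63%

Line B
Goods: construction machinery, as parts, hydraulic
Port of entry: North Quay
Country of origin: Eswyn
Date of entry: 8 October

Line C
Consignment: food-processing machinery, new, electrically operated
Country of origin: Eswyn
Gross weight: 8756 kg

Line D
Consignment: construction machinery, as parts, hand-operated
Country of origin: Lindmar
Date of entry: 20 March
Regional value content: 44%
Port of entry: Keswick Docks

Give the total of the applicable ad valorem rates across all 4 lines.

Line A: construction → 18.01; electrically operated → 18.01.03; reconditioned → 18.01.03.03. Scheduled 38%. Lindmar agreement on 18.01.03: RVC ≥ 55% → 23% available; Lindmar agreement on 18.01.04: 18.01.03.03 not covered; preferential 23%. → 23%.
Line B: construction → 18.01; hydraulic → 18.01.02; as parts → 18.01.02.01. Scheduled 20%. No special measure applies. → 20%.
Line C: food-processing → 18.02; electrically operated → 18.02.01; new → 18.02.01.03. Scheduled 25%. No special measure applies. → 25%.
Line D: construction → 18.01; hand-operated → 18.01.01; as parts → 18.01.01.01. Scheduled 11%. Lindmar agreement on 18.01.03: 18.01.01.01 not covered; Lindmar agreement on 18.01.04: 18.01.01.01 not covered. → 11%.
Sum: 23% + 20% + 25% + 11% = 79%.

79%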